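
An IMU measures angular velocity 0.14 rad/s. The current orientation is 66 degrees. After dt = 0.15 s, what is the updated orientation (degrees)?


delta_theta = w * dt = 0.14 * 0.15 = 0.021 rad
= 1.2032 deg
theta_new = 66 + 1.2032 = 67.2032 deg


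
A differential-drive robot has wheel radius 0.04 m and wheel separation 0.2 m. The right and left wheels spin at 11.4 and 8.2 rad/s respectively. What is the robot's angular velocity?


vR = r*wR = 0.04*11.4 = 0.456 m/s
vL = r*wL = 0.04*8.2 = 0.328 m/s
v = (vR+vL)/2 = 0.392 m/s
omega = (vR-vL)/L = 0.64 rad/s
angular velocity = 0.64 rad/s


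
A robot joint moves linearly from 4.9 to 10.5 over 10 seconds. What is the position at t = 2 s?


s = t/T = 2/10 = 0.2
p(t) = p0 + (pf-p0)*s
= 4.9 + (10.5 - 4.9) * 0.2
= 6.02


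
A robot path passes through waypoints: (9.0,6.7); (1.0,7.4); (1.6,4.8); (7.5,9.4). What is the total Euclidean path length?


Segment lengths:
  seg1 = sqrt((-8.0)^2 + (0.7)^2) = 8.0306
  seg2 = sqrt((0.6)^2 + (-2.6)^2) = 2.6683
  seg3 = sqrt((5.9)^2 + (4.6)^2) = 7.4813
Total = 18.1802


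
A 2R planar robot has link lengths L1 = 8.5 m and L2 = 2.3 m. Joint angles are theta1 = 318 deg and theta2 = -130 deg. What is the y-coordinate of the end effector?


Convert angles to radians: theta1 = 5.5501, theta2 = -2.2689
y = L1*sin(theta1) + L2*sin(theta1+theta2)
y = -5.6876 + -0.3201
y = -6.0077


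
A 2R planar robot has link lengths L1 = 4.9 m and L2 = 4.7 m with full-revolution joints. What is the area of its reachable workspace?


r_max = L1 + L2 = 9.6 m
r_min = |L1 - L2| = 0.2 m
Area = pi*(r_max^2 - r_min^2)
= pi*(92.16 - 0.04)
= pi * 92.12
= 289.4035 m^2


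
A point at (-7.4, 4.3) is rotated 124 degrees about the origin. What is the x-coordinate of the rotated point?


x' = x*cos(theta) - y*sin(theta)
cos(124 deg) = -0.5592, sin(124 deg) = 0.829
x' = -7.4 * -0.5592 - 4.3 * 0.829
= 4.138 - 3.5649
= 0.5732


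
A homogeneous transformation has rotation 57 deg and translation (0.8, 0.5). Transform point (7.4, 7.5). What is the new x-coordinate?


x' = cos(theta)*px - sin(theta)*py + tx
= 0.5446*7.4 - 0.8387*7.5 + 0.8
= -1.4597


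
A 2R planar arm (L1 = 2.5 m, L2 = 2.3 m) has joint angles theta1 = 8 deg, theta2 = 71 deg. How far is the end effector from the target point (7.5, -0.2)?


End effector via forward kinematics:
x = L1*cos(t1) + L2*cos(t1+t2) = 2.9145
y = L1*sin(t1) + L2*sin(t1+t2) = 2.6057
Distance to target:
d = sqrt((7.5 - 2.9145)^2 + (-0.2 - 2.6057)^2)
= sqrt(21.0265 + 7.8718)
= 5.3757 m


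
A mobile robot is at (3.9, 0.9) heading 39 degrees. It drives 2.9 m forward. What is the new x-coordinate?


x_new = x0 + d*cos(theta)
= 3.9 + 2.9*cos(39)
= 3.9 + 2.2537
= 6.1537


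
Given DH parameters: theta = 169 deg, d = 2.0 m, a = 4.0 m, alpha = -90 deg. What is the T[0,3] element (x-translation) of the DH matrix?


T[0,3] = a * cos(theta)
= 4.0 * cos(169 deg)
= 4.0 * -0.9816
= -3.9265


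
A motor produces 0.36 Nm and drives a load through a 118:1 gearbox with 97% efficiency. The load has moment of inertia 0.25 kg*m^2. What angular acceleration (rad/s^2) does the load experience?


tau_out = tau_motor * N * eta
= 0.36 * 118 * 0.97 = 41.2056 Nm
alpha = tau_out / I = 41.2056 / 0.25
= 164.8224 rad/s^2


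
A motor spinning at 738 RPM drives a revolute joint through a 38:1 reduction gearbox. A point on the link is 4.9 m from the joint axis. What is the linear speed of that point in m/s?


omega_motor = 738 * 2*pi/60 = 77.2832 rad/s
omega_joint = omega_motor / 38 = 2.0338 rad/s
v = omega_joint * r = 2.0338 * 4.9
= 9.9655 m/s


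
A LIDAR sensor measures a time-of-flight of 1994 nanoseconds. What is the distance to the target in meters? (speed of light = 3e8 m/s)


tof = 1994 ns = 1.994e-06 s
dist = c * tof / 2
= 3e8 * 1.994e-06 / 2
= 299.1 m


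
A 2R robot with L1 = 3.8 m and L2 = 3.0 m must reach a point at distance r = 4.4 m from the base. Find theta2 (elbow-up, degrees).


cos(theta2) = (r^2 - L1^2 - L2^2) / (2*L1*L2)
cos(theta2) = (19.36 - 14.44 - 9.0) / 22.8
cos(theta2) = -0.178947
theta2 = 100.3085 degrees


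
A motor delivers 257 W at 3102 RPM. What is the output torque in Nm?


omega = 3102 * 2*pi/60 = 324.8407 rad/s
tau = P / omega = 257 / 324.8407
= 0.7912 Nm


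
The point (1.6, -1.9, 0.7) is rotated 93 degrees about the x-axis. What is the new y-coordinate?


Rotation about x-axis: y' = y*cos(theta) - z*sin(theta)
= -1.9 * -0.0523 - 0.7 * 0.9986
= -0.5996


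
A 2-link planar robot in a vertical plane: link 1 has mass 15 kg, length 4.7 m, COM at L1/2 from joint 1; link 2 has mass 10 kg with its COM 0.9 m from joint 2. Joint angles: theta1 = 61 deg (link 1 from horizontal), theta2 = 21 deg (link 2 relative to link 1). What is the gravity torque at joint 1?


Horizontal distance from joint 1 to link-1 COM:
  x_c1 = (L1/2)*cos(t1) = 2.35 * 0.4848 = 1.1393 m
Horizontal distance from joint 1 to link-2 COM:
  x_c2 = L1*cos(t1) + Lc2*cos(t1+t2)
       = 4.7*0.4848 + 0.9*0.1392 = 2.4039 m
tau1 = m1*g*x_c1 + m2*g*x_c2
     = 15*9.81*1.1393 + 10*9.81*2.4039
     = 167.6484 + 235.8188
     = 403.4671 Nm


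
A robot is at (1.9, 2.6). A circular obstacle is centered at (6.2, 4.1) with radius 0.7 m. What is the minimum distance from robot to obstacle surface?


center_dist = sqrt((1.9-6.2)^2 + (2.6-4.1)^2)
= sqrt(18.49 + 2.25)
= 4.5541
min_dist = center_dist - radius = 4.5541 - 0.7 = 3.8541 m


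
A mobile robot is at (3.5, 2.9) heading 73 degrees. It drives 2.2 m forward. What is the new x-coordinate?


x_new = x0 + d*cos(theta)
= 3.5 + 2.2*cos(73)
= 3.5 + 0.6432
= 4.1432


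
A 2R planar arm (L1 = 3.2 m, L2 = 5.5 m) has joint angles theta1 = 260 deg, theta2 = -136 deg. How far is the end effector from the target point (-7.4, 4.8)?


End effector via forward kinematics:
x = L1*cos(t1) + L2*cos(t1+t2) = -3.6312
y = L1*sin(t1) + L2*sin(t1+t2) = 1.4083
Distance to target:
d = sqrt((-7.4 - -3.6312)^2 + (4.8 - 1.4083)^2)
= sqrt(14.2036 + 11.5035)
= 5.0702 m


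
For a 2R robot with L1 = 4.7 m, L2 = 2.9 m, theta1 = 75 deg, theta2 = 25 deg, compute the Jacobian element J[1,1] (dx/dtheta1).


J[1,1] = -L1*sin(t1) - L2*sin(t1+t2)
= -4.7*sin(75) - 2.9*sin(100)
= -7.3958


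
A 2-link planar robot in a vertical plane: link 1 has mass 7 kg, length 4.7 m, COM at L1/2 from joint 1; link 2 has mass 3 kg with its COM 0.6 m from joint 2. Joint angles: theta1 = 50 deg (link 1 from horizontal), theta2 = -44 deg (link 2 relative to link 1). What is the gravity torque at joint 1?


Horizontal distance from joint 1 to link-1 COM:
  x_c1 = (L1/2)*cos(t1) = 2.35 * 0.6428 = 1.5106 m
Horizontal distance from joint 1 to link-2 COM:
  x_c2 = L1*cos(t1) + Lc2*cos(t1+t2)
       = 4.7*0.6428 + 0.6*0.9945 = 3.6178 m
tau1 = m1*g*x_c1 + m2*g*x_c2
     = 7*9.81*1.5106 + 3*9.81*3.6178
     = 103.7295 + 106.4723
     = 210.2018 Nm


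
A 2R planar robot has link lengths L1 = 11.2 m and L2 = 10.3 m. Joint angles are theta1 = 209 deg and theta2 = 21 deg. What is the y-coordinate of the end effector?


Convert angles to radians: theta1 = 3.6477, theta2 = 0.3665
y = L1*sin(theta1) + L2*sin(theta1+theta2)
y = -5.4299 + -7.8903
y = -13.3201


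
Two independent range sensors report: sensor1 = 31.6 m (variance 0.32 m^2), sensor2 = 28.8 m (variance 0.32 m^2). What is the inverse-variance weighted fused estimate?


w1 = (1/var1) / (1/var1 + 1/var2)
   = 3.125 / (3.125 + 3.125) = 0.5
w2 = 1 - w1 = 0.5
fused = w1*s1 + w2*s2 = 15.8 + 14.4
= 30.2 m


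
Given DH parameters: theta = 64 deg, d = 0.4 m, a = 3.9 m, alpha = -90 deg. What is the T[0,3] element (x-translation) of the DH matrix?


T[0,3] = a * cos(theta)
= 3.9 * cos(64 deg)
= 3.9 * 0.4384
= 1.7096


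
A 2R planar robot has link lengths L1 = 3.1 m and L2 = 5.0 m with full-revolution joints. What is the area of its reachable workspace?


r_max = L1 + L2 = 8.1 m
r_min = |L1 - L2| = 1.9 m
Area = pi*(r_max^2 - r_min^2)
= pi*(65.61 - 3.61)
= pi * 62.0
= 194.7787 m^2


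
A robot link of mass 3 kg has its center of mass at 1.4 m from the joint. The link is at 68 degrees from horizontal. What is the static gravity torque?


tau = m*g*L*cos(angle)
= 3 * 9.81 * 1.4 * cos(68 deg)
= 3 * 9.81 * 1.4 * 0.3746
= 15.4345 Nm


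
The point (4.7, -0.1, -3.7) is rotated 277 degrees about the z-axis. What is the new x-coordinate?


Rotation about z-axis: x' = x*cos(theta) - y*sin(theta)
= 4.7 * 0.1219 - -0.1 * -0.9925
= 0.4735


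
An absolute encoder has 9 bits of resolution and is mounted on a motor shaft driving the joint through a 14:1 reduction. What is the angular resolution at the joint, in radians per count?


counts = 2^9 = 512
effective counts at joint = 512 * 14 = 7168
resolution = 2*pi / 7168
= 8.7656e-04 rad/count


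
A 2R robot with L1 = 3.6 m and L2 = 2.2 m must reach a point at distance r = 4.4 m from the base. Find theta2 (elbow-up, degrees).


cos(theta2) = (r^2 - L1^2 - L2^2) / (2*L1*L2)
cos(theta2) = (19.36 - 12.96 - 4.84) / 15.84
cos(theta2) = 0.098485
theta2 = 84.3481 degrees


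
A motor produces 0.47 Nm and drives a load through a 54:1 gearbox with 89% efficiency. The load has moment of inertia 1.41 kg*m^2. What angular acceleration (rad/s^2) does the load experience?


tau_out = tau_motor * N * eta
= 0.47 * 54 * 0.89 = 22.5882 Nm
alpha = tau_out / I = 22.5882 / 1.41
= 16.02 rad/s^2


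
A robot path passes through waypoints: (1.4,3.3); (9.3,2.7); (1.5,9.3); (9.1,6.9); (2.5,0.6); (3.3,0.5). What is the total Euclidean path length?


Segment lengths:
  seg1 = sqrt((7.9)^2 + (-0.6)^2) = 7.9228
  seg2 = sqrt((-7.8)^2 + (6.6)^2) = 10.2176
  seg3 = sqrt((7.6)^2 + (-2.4)^2) = 7.9699
  seg4 = sqrt((-6.6)^2 + (-6.3)^2) = 9.1241
  seg5 = sqrt((0.8)^2 + (-0.1)^2) = 0.8062
Total = 36.0407


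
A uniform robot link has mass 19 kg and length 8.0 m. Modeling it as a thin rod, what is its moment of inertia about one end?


I = (1/3) * m * L^2
= (1/3) * 19 * 8.0^2
= 0.333333 * 19 * 64.0
= 405.3333 kg*m^2


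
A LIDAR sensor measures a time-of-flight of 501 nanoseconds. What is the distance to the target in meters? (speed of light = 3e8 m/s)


tof = 501 ns = 5.01e-07 s
dist = c * tof / 2
= 3e8 * 5.01e-07 / 2
= 75.15 m


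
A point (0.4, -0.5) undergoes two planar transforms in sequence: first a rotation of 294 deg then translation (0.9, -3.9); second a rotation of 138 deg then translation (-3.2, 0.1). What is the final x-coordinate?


After transform 1:
x1 = cos(294)*0.4 - sin(294)*-0.5 + 0.9 = 0.6059
y1 = sin(294)*0.4 + cos(294)*-0.5 + -3.9 = -4.4688
After transform 2:
x2 = cos(138)*0.6059 - sin(138)*-4.4688 + -3.2
= -0.6601


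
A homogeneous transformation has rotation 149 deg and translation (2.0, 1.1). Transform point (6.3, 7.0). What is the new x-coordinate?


x' = cos(theta)*px - sin(theta)*py + tx
= -0.8572*6.3 - 0.515*7.0 + 2.0
= -7.0054


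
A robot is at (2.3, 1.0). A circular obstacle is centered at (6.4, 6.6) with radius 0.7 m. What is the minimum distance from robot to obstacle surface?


center_dist = sqrt((2.3-6.4)^2 + (1.0-6.6)^2)
= sqrt(16.81 + 31.36)
= 6.9405
min_dist = center_dist - radius = 6.9405 - 0.7 = 6.2405 m


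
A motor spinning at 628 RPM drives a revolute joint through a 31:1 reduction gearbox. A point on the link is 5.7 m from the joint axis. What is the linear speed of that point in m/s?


omega_motor = 628 * 2*pi/60 = 65.764 rad/s
omega_joint = omega_motor / 31 = 2.1214 rad/s
v = omega_joint * r = 2.1214 * 5.7
= 12.0921 m/s


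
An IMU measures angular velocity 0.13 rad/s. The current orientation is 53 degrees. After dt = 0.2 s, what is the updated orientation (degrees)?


delta_theta = w * dt = 0.13 * 0.2 = 0.026 rad
= 1.4897 deg
theta_new = 53 + 1.4897 = 54.4897 deg


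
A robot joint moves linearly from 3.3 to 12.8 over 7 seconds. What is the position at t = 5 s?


s = t/T = 5/7 = 0.7143
p(t) = p0 + (pf-p0)*s
= 3.3 + (12.8 - 3.3) * 0.7143
= 10.0857


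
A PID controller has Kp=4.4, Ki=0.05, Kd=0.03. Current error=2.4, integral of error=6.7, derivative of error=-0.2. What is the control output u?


u = Kp*e + Ki*int(e) + Kd*de/dt
= 4.4*2.4 + 0.05*6.7 + 0.03*(-0.2)
= 10.56 + 0.335 + -0.006
= 10.889


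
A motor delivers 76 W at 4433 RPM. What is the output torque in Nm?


omega = 4433 * 2*pi/60 = 464.2227 rad/s
tau = P / omega = 76 / 464.2227
= 0.1637 Nm


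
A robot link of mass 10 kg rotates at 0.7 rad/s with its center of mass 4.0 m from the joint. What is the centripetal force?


F = m * omega^2 * r
= 10 * 0.7^2 * 4.0
= 10 * 0.49 * 4.0
= 19.6 N


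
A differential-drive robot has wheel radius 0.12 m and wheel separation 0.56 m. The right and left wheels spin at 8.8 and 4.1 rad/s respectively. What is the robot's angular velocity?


vR = r*wR = 0.12*8.8 = 1.056 m/s
vL = r*wL = 0.12*4.1 = 0.492 m/s
v = (vR+vL)/2 = 0.774 m/s
omega = (vR-vL)/L = 1.0071 rad/s
angular velocity = 1.0071 rad/s


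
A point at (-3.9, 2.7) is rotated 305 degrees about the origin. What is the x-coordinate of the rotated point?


x' = x*cos(theta) - y*sin(theta)
cos(305 deg) = 0.5736, sin(305 deg) = -0.8192
x' = -3.9 * 0.5736 - 2.7 * -0.8192
= -2.2369 - -2.2117
= -0.0252


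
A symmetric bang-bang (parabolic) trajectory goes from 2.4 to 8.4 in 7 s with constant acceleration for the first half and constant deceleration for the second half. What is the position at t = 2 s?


Symmetric rest-to-rest: each phase covers (pf-p0)/2 in time T/2. 0.5*a*(T/2)^2 = (pf-p0)/2 => a = 4*(pf-p0)/T^2
a = 4*(8.4-2.4)/7^2 = 0.4898
t = 2 is in the acceleration phase (t <= T/2).
p = p0 + 0.5*a*t^2 = 2.4 + 0.5*0.4898*2^2
= 3.3796


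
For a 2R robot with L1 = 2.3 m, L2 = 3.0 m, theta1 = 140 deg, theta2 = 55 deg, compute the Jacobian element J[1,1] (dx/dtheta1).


J[1,1] = -L1*sin(t1) - L2*sin(t1+t2)
= -2.3*sin(140) - 3.0*sin(195)
= -0.702


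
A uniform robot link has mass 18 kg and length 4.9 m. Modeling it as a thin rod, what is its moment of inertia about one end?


I = (1/3) * m * L^2
= (1/3) * 18 * 4.9^2
= 0.333333 * 18 * 24.01
= 144.06 kg*m^2


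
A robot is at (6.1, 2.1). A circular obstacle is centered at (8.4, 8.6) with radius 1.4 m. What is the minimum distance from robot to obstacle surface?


center_dist = sqrt((6.1-8.4)^2 + (2.1-8.6)^2)
= sqrt(5.29 + 42.25)
= 6.8949
min_dist = center_dist - radius = 6.8949 - 1.4 = 5.4949 m


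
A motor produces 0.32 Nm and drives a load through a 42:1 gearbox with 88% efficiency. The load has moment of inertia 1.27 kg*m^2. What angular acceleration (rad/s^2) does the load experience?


tau_out = tau_motor * N * eta
= 0.32 * 42 * 0.88 = 11.8272 Nm
alpha = tau_out / I = 11.8272 / 1.27
= 9.3128 rad/s^2


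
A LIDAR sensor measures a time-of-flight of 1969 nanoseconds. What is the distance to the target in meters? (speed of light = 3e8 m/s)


tof = 1969 ns = 1.969e-06 s
dist = c * tof / 2
= 3e8 * 1.969e-06 / 2
= 295.35 m


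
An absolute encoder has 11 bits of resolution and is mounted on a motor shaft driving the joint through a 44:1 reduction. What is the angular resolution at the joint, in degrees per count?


counts = 2^11 = 2048
effective counts at joint = 2048 * 44 = 90112
resolution = 360 / 90112
= 0.004 deg/count


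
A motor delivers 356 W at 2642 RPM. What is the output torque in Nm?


omega = 2642 * 2*pi/60 = 276.6696 rad/s
tau = P / omega = 356 / 276.6696
= 1.2867 Nm


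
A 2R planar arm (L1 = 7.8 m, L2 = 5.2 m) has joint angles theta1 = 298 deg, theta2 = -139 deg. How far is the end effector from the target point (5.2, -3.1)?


End effector via forward kinematics:
x = L1*cos(t1) + L2*cos(t1+t2) = -1.1927
y = L1*sin(t1) + L2*sin(t1+t2) = -5.0235
Distance to target:
d = sqrt((5.2 - -1.1927)^2 + (-3.1 - -5.0235)^2)
= sqrt(40.8671 + 3.6998)
= 6.6758 m


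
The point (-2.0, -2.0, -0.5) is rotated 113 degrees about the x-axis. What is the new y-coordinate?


Rotation about x-axis: y' = y*cos(theta) - z*sin(theta)
= -2.0 * -0.3907 - -0.5 * 0.9205
= 1.2417


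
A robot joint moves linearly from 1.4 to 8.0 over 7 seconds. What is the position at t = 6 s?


s = t/T = 6/7 = 0.8571
p(t) = p0 + (pf-p0)*s
= 1.4 + (8.0 - 1.4) * 0.8571
= 7.0571


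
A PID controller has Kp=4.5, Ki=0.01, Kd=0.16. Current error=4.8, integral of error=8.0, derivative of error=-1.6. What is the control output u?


u = Kp*e + Ki*int(e) + Kd*de/dt
= 4.5*4.8 + 0.01*8.0 + 0.16*(-1.6)
= 21.6 + 0.08 + -0.256
= 21.424


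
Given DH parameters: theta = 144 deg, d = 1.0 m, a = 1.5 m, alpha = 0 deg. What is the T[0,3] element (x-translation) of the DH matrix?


T[0,3] = a * cos(theta)
= 1.5 * cos(144 deg)
= 1.5 * -0.809
= -1.2135


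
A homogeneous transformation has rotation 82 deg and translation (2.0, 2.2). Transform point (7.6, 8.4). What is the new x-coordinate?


x' = cos(theta)*px - sin(theta)*py + tx
= 0.1392*7.6 - 0.9903*8.4 + 2.0
= -5.2605


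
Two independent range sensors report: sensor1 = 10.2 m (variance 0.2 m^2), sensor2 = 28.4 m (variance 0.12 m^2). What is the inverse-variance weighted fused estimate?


w1 = (1/var1) / (1/var1 + 1/var2)
   = 5.0 / (5.0 + 8.3333) = 0.375
w2 = 1 - w1 = 0.625
fused = w1*s1 + w2*s2 = 3.825 + 17.75
= 21.575 m


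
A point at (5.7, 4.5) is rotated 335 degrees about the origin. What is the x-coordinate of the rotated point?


x' = x*cos(theta) - y*sin(theta)
cos(335 deg) = 0.9063, sin(335 deg) = -0.4226
x' = 5.7 * 0.9063 - 4.5 * -0.4226
= 5.166 - -1.9018
= 7.0677


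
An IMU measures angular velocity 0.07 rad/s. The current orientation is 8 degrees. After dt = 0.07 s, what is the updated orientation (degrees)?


delta_theta = w * dt = 0.07 * 0.07 = 0.0049 rad
= 0.2807 deg
theta_new = 8 + 0.2807 = 8.2807 deg


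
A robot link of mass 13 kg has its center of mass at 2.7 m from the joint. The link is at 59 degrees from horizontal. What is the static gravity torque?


tau = m*g*L*cos(angle)
= 13 * 9.81 * 2.7 * cos(59 deg)
= 13 * 9.81 * 2.7 * 0.515
= 177.3436 Nm


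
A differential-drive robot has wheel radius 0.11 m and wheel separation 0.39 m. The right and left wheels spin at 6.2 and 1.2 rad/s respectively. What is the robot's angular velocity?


vR = r*wR = 0.11*6.2 = 0.682 m/s
vL = r*wL = 0.11*1.2 = 0.132 m/s
v = (vR+vL)/2 = 0.407 m/s
omega = (vR-vL)/L = 1.4103 rad/s
angular velocity = 1.4103 rad/s


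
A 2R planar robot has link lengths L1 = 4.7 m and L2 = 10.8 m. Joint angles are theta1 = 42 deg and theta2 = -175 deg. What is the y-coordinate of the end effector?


Convert angles to radians: theta1 = 0.733, theta2 = -3.0543
y = L1*sin(theta1) + L2*sin(theta1+theta2)
y = 3.1449 + -7.8986
y = -4.7537


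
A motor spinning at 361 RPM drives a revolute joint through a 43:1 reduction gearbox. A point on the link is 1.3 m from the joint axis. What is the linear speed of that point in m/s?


omega_motor = 361 * 2*pi/60 = 37.8038 rad/s
omega_joint = omega_motor / 43 = 0.8792 rad/s
v = omega_joint * r = 0.8792 * 1.3
= 1.1429 m/s


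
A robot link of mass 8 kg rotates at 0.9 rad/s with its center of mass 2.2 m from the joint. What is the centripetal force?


F = m * omega^2 * r
= 8 * 0.9^2 * 2.2
= 8 * 0.81 * 2.2
= 14.256 N


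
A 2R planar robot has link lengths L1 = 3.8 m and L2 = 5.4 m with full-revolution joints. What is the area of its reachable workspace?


r_max = L1 + L2 = 9.2 m
r_min = |L1 - L2| = 1.6 m
Area = pi*(r_max^2 - r_min^2)
= pi*(84.64 - 2.56)
= pi * 82.08
= 257.8619 m^2


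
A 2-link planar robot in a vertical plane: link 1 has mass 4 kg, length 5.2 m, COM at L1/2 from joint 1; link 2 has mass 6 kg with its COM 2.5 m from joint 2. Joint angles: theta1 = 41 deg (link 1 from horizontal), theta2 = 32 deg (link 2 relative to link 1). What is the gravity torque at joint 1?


Horizontal distance from joint 1 to link-1 COM:
  x_c1 = (L1/2)*cos(t1) = 2.6 * 0.7547 = 1.9622 m
Horizontal distance from joint 1 to link-2 COM:
  x_c2 = L1*cos(t1) + Lc2*cos(t1+t2)
       = 5.2*0.7547 + 2.5*0.2924 = 4.6554 m
tau1 = m1*g*x_c1 + m2*g*x_c2
     = 4*9.81*1.9622 + 6*9.81*4.6554
     = 76.9985 + 274.018
     = 351.0165 Nm


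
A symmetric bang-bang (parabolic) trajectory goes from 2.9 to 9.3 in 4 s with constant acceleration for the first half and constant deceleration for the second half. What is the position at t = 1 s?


Symmetric rest-to-rest: each phase covers (pf-p0)/2 in time T/2. 0.5*a*(T/2)^2 = (pf-p0)/2 => a = 4*(pf-p0)/T^2
a = 4*(9.3-2.9)/4^2 = 1.6
t = 1 is in the acceleration phase (t <= T/2).
p = p0 + 0.5*a*t^2 = 2.9 + 0.5*1.6*1^2
= 3.7


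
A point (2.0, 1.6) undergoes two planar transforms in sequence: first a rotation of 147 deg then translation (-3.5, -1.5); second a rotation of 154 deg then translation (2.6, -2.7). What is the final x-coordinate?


After transform 1:
x1 = cos(147)*2.0 - sin(147)*1.6 + -3.5 = -6.0488
y1 = sin(147)*2.0 + cos(147)*1.6 + -1.5 = -1.7526
After transform 2:
x2 = cos(154)*-6.0488 - sin(154)*-1.7526 + 2.6
= 8.8049


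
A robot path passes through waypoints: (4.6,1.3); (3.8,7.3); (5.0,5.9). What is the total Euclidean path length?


Segment lengths:
  seg1 = sqrt((-0.8)^2 + (6.0)^2) = 6.0531
  seg2 = sqrt((1.2)^2 + (-1.4)^2) = 1.8439
Total = 7.897


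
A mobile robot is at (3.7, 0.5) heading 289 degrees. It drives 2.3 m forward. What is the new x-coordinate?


x_new = x0 + d*cos(theta)
= 3.7 + 2.3*cos(289)
= 3.7 + 0.7488
= 4.4488


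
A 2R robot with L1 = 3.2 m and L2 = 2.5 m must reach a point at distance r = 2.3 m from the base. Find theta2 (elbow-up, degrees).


cos(theta2) = (r^2 - L1^2 - L2^2) / (2*L1*L2)
cos(theta2) = (5.29 - 10.24 - 6.25) / 16.0
cos(theta2) = -0.7
theta2 = 134.427 degrees


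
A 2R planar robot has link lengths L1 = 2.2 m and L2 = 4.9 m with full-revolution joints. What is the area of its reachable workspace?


r_max = L1 + L2 = 7.1 m
r_min = |L1 - L2| = 2.7 m
Area = pi*(r_max^2 - r_min^2)
= pi*(50.41 - 7.29)
= pi * 43.12
= 135.4655 m^2


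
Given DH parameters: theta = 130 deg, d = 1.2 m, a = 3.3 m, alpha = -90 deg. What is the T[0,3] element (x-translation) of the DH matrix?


T[0,3] = a * cos(theta)
= 3.3 * cos(130 deg)
= 3.3 * -0.6428
= -2.1212


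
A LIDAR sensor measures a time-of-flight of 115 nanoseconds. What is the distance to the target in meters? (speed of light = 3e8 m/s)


tof = 115 ns = 1.15e-07 s
dist = c * tof / 2
= 3e8 * 1.15e-07 / 2
= 17.25 m


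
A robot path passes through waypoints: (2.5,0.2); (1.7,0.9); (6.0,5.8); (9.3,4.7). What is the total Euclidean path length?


Segment lengths:
  seg1 = sqrt((-0.8)^2 + (0.7)^2) = 1.063
  seg2 = sqrt((4.3)^2 + (4.9)^2) = 6.5192
  seg3 = sqrt((3.3)^2 + (-1.1)^2) = 3.4785
Total = 11.0607


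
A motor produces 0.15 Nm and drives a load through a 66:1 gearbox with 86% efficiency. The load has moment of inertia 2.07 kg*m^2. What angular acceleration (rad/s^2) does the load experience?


tau_out = tau_motor * N * eta
= 0.15 * 66 * 0.86 = 8.514 Nm
alpha = tau_out / I = 8.514 / 2.07
= 4.113 rad/s^2


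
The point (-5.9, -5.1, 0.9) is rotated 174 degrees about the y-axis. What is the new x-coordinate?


Rotation about y-axis: x' = x*cos(theta) + z*sin(theta)
= -5.9 * -0.9945 + 0.9 * 0.1045
= 5.9618


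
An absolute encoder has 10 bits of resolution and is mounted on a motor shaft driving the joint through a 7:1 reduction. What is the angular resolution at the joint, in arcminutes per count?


counts = 2^10 = 1024
effective counts at joint = 1024 * 7 = 7168
resolution = 360*60 / 7168
= 3.0134 arcmin/count


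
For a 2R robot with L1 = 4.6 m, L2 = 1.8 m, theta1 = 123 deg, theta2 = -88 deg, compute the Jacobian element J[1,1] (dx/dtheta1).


J[1,1] = -L1*sin(t1) - L2*sin(t1+t2)
= -4.6*sin(123) - 1.8*sin(35)
= -4.8903


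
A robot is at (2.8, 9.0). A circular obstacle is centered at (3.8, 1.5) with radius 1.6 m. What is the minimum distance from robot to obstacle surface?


center_dist = sqrt((2.8-3.8)^2 + (9.0-1.5)^2)
= sqrt(1.0 + 56.25)
= 7.5664
min_dist = center_dist - radius = 7.5664 - 1.6 = 5.9664 m


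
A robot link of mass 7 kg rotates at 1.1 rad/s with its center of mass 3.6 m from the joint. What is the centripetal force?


F = m * omega^2 * r
= 7 * 1.1^2 * 3.6
= 7 * 1.21 * 3.6
= 30.492 N


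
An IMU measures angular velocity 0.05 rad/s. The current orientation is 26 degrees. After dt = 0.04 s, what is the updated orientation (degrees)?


delta_theta = w * dt = 0.05 * 0.04 = 0.002 rad
= 0.1146 deg
theta_new = 26 + 0.1146 = 26.1146 deg


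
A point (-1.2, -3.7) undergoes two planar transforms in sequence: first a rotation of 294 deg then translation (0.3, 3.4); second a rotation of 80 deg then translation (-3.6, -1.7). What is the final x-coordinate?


After transform 1:
x1 = cos(294)*-1.2 - sin(294)*-3.7 + 0.3 = -3.5682
y1 = sin(294)*-1.2 + cos(294)*-3.7 + 3.4 = 2.9913
After transform 2:
x2 = cos(80)*-3.5682 - sin(80)*2.9913 + -3.6
= -7.1655


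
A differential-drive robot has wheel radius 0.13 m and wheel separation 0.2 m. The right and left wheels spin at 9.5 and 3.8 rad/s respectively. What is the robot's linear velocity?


vR = r*wR = 0.13*9.5 = 1.235 m/s
vL = r*wL = 0.13*3.8 = 0.494 m/s
v = (vR+vL)/2 = 0.8645 m/s
omega = (vR-vL)/L = 3.705 rad/s
linear velocity = 0.8645 m/s


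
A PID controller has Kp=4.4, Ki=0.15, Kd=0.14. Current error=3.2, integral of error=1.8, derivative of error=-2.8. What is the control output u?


u = Kp*e + Ki*int(e) + Kd*de/dt
= 4.4*3.2 + 0.15*1.8 + 0.14*(-2.8)
= 14.08 + 0.27 + -0.392
= 13.958


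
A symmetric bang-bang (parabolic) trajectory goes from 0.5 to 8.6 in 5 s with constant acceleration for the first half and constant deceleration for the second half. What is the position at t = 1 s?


Symmetric rest-to-rest: each phase covers (pf-p0)/2 in time T/2. 0.5*a*(T/2)^2 = (pf-p0)/2 => a = 4*(pf-p0)/T^2
a = 4*(8.6-0.5)/5^2 = 1.296
t = 1 is in the acceleration phase (t <= T/2).
p = p0 + 0.5*a*t^2 = 0.5 + 0.5*1.296*1^2
= 1.148


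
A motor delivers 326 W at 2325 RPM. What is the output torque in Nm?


omega = 2325 * 2*pi/60 = 243.4734 rad/s
tau = P / omega = 326 / 243.4734
= 1.339 Nm


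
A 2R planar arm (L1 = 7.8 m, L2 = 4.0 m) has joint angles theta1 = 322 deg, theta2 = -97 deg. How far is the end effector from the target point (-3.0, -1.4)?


End effector via forward kinematics:
x = L1*cos(t1) + L2*cos(t1+t2) = 3.3181
y = L1*sin(t1) + L2*sin(t1+t2) = -7.6306
Distance to target:
d = sqrt((-3.0 - 3.3181)^2 + (-1.4 - -7.6306)^2)
= sqrt(39.9178 + 38.8202)
= 8.8734 m


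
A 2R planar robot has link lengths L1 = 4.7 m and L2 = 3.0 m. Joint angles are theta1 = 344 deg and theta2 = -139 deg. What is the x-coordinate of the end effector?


Convert angles to radians: theta1 = 6.0039, theta2 = -2.426
x = L1*cos(theta1) + L2*cos(theta1+theta2)
x = 4.5179 + -2.7189
x = 1.799


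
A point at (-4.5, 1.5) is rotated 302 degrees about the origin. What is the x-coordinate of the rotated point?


x' = x*cos(theta) - y*sin(theta)
cos(302 deg) = 0.5299, sin(302 deg) = -0.848
x' = -4.5 * 0.5299 - 1.5 * -0.848
= -2.3846 - -1.2721
= -1.1126


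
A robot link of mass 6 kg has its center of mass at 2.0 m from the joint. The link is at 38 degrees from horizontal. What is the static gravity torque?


tau = m*g*L*cos(angle)
= 6 * 9.81 * 2.0 * cos(38 deg)
= 6 * 9.81 * 2.0 * 0.788
= 92.7646 Nm


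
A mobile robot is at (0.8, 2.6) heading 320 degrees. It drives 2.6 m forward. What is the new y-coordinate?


y_new = y0 + d*sin(theta)
= 2.6 + 2.6*sin(320)
= 2.6 + -1.6712
= 0.9288


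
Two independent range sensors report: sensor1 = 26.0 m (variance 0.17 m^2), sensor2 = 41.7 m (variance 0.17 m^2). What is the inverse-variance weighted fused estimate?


w1 = (1/var1) / (1/var1 + 1/var2)
   = 5.8824 / (5.8824 + 5.8824) = 0.5
w2 = 1 - w1 = 0.5
fused = w1*s1 + w2*s2 = 13.0 + 20.85
= 33.85 m


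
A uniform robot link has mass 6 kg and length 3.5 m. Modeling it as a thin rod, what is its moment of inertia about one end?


I = (1/3) * m * L^2
= (1/3) * 6 * 3.5^2
= 0.333333 * 6 * 12.25
= 24.5 kg*m^2


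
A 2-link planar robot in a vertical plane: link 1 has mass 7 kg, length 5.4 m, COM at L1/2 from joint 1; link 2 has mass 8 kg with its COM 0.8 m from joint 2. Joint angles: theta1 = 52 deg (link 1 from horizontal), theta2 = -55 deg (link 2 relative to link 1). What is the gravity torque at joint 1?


Horizontal distance from joint 1 to link-1 COM:
  x_c1 = (L1/2)*cos(t1) = 2.7 * 0.6157 = 1.6623 m
Horizontal distance from joint 1 to link-2 COM:
  x_c2 = L1*cos(t1) + Lc2*cos(t1+t2)
       = 5.4*0.6157 + 0.8*0.9986 = 4.1235 m
tau1 = m1*g*x_c1 + m2*g*x_c2
     = 7*9.81*1.6623 + 8*9.81*4.1235
     = 114.1492 + 323.6104
     = 437.7595 Nm


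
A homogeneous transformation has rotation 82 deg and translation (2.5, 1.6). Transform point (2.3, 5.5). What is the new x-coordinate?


x' = cos(theta)*px - sin(theta)*py + tx
= 0.1392*2.3 - 0.9903*5.5 + 2.5
= -2.6264


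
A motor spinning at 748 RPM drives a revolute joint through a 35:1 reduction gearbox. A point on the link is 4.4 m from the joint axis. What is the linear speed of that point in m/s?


omega_motor = 748 * 2*pi/60 = 78.3304 rad/s
omega_joint = omega_motor / 35 = 2.238 rad/s
v = omega_joint * r = 2.238 * 4.4
= 9.8472 m/s


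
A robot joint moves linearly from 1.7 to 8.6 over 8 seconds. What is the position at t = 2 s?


s = t/T = 2/8 = 0.25
p(t) = p0 + (pf-p0)*s
= 1.7 + (8.6 - 1.7) * 0.25
= 3.425


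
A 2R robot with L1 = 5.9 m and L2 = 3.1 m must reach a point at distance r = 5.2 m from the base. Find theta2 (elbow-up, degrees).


cos(theta2) = (r^2 - L1^2 - L2^2) / (2*L1*L2)
cos(theta2) = (27.04 - 34.81 - 9.61) / 36.58
cos(theta2) = -0.475123
theta2 = 118.3674 degrees


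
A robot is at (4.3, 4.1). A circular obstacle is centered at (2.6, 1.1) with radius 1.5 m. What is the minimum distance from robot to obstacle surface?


center_dist = sqrt((4.3-2.6)^2 + (4.1-1.1)^2)
= sqrt(2.89 + 9.0)
= 3.4482
min_dist = center_dist - radius = 3.4482 - 1.5 = 1.9482 m


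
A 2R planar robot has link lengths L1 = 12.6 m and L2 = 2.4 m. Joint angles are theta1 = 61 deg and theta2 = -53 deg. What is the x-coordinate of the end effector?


Convert angles to radians: theta1 = 1.0647, theta2 = -0.925
x = L1*cos(theta1) + L2*cos(theta1+theta2)
x = 6.1086 + 2.3766
x = 8.4852


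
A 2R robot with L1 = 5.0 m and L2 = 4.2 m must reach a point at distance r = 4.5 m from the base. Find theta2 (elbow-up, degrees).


cos(theta2) = (r^2 - L1^2 - L2^2) / (2*L1*L2)
cos(theta2) = (20.25 - 25.0 - 17.64) / 42.0
cos(theta2) = -0.533095
theta2 = 122.2148 degrees


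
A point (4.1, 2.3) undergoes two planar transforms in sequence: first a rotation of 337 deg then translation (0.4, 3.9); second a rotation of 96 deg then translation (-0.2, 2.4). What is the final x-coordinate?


After transform 1:
x1 = cos(337)*4.1 - sin(337)*2.3 + 0.4 = 5.0728
y1 = sin(337)*4.1 + cos(337)*2.3 + 3.9 = 4.4152
After transform 2:
x2 = cos(96)*5.0728 - sin(96)*4.4152 + -0.2
= -5.1212


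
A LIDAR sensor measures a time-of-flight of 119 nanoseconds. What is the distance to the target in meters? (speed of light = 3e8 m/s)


tof = 119 ns = 1.19e-07 s
dist = c * tof / 2
= 3e8 * 1.19e-07 / 2
= 17.85 m


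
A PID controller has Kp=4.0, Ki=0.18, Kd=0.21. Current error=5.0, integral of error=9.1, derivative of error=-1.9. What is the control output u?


u = Kp*e + Ki*int(e) + Kd*de/dt
= 4.0*5.0 + 0.18*9.1 + 0.21*(-1.9)
= 20.0 + 1.638 + -0.399
= 21.239


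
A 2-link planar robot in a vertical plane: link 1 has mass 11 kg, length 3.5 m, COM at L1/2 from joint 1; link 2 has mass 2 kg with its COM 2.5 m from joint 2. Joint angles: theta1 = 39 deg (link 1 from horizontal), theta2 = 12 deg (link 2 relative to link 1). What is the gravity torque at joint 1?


Horizontal distance from joint 1 to link-1 COM:
  x_c1 = (L1/2)*cos(t1) = 1.75 * 0.7771 = 1.36 m
Horizontal distance from joint 1 to link-2 COM:
  x_c2 = L1*cos(t1) + Lc2*cos(t1+t2)
       = 3.5*0.7771 + 2.5*0.6293 = 4.2933 m
tau1 = m1*g*x_c1 + m2*g*x_c2
     = 11*9.81*1.36 + 2*9.81*4.2933
     = 146.7582 + 84.2348
     = 230.993 Nm


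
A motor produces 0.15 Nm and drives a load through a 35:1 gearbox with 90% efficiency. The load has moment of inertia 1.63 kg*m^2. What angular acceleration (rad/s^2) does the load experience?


tau_out = tau_motor * N * eta
= 0.15 * 35 * 0.9 = 4.725 Nm
alpha = tau_out / I = 4.725 / 1.63
= 2.8988 rad/s^2


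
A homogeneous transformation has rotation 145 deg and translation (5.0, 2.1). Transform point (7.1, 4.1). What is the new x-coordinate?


x' = cos(theta)*px - sin(theta)*py + tx
= -0.8192*7.1 - 0.5736*4.1 + 5.0
= -3.1676


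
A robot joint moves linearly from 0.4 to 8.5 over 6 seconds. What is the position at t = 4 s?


s = t/T = 4/6 = 0.6667
p(t) = p0 + (pf-p0)*s
= 0.4 + (8.5 - 0.4) * 0.6667
= 5.8


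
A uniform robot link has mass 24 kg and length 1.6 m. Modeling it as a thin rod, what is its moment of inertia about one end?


I = (1/3) * m * L^2
= (1/3) * 24 * 1.6^2
= 0.333333 * 24 * 2.56
= 20.48 kg*m^2


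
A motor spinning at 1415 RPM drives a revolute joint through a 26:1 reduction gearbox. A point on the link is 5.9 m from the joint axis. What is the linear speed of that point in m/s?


omega_motor = 1415 * 2*pi/60 = 148.1785 rad/s
omega_joint = omega_motor / 26 = 5.6992 rad/s
v = omega_joint * r = 5.6992 * 5.9
= 33.6251 m/s


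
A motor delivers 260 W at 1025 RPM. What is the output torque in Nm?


omega = 1025 * 2*pi/60 = 107.3377 rad/s
tau = P / omega = 260 / 107.3377
= 2.4223 Nm


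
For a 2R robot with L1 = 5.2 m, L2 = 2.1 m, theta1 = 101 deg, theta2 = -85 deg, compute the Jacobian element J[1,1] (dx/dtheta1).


J[1,1] = -L1*sin(t1) - L2*sin(t1+t2)
= -5.2*sin(101) - 2.1*sin(16)
= -5.6833


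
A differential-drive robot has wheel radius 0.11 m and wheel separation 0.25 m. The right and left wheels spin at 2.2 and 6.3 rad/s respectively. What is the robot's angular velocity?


vR = r*wR = 0.11*2.2 = 0.242 m/s
vL = r*wL = 0.11*6.3 = 0.693 m/s
v = (vR+vL)/2 = 0.4675 m/s
omega = (vR-vL)/L = -1.804 rad/s
angular velocity = -1.804 rad/s


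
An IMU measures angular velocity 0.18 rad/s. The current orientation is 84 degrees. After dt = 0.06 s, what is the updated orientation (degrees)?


delta_theta = w * dt = 0.18 * 0.06 = 0.0108 rad
= 0.6188 deg
theta_new = 84 + 0.6188 = 84.6188 deg


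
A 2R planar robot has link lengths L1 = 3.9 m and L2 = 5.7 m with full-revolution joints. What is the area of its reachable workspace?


r_max = L1 + L2 = 9.6 m
r_min = |L1 - L2| = 1.8 m
Area = pi*(r_max^2 - r_min^2)
= pi*(92.16 - 3.24)
= pi * 88.92
= 279.3504 m^2


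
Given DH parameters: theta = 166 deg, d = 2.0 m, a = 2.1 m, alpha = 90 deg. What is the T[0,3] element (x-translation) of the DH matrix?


T[0,3] = a * cos(theta)
= 2.1 * cos(166 deg)
= 2.1 * -0.9703
= -2.0376


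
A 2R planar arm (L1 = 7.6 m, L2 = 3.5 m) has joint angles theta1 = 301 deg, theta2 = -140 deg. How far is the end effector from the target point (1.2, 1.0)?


End effector via forward kinematics:
x = L1*cos(t1) + L2*cos(t1+t2) = 0.605
y = L1*sin(t1) + L2*sin(t1+t2) = -5.375
Distance to target:
d = sqrt((1.2 - 0.605)^2 + (1.0 - -5.375)^2)
= sqrt(0.3541 + 40.6404)
= 6.4027 m


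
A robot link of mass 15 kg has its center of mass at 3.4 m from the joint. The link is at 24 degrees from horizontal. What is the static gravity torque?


tau = m*g*L*cos(angle)
= 15 * 9.81 * 3.4 * cos(24 deg)
= 15 * 9.81 * 3.4 * 0.9135
= 457.0559 Nm


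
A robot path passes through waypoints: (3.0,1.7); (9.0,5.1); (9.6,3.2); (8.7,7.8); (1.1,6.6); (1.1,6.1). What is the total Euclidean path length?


Segment lengths:
  seg1 = sqrt((6.0)^2 + (3.4)^2) = 6.8964
  seg2 = sqrt((0.6)^2 + (-1.9)^2) = 1.9925
  seg3 = sqrt((-0.9)^2 + (4.6)^2) = 4.6872
  seg4 = sqrt((-7.6)^2 + (-1.2)^2) = 7.6942
  seg5 = sqrt((0.0)^2 + (-0.5)^2) = 0.5
Total = 21.7702


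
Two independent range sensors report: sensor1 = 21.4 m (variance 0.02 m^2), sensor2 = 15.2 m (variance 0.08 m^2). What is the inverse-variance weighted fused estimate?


w1 = (1/var1) / (1/var1 + 1/var2)
   = 50.0 / (50.0 + 12.5) = 0.8
w2 = 1 - w1 = 0.2
fused = w1*s1 + w2*s2 = 17.12 + 3.04
= 20.16 m


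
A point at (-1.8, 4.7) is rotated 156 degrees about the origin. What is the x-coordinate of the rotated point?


x' = x*cos(theta) - y*sin(theta)
cos(156 deg) = -0.9135, sin(156 deg) = 0.4067
x' = -1.8 * -0.9135 - 4.7 * 0.4067
= 1.6444 - 1.9117
= -0.2673


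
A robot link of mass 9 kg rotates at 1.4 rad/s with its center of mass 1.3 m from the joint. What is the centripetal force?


F = m * omega^2 * r
= 9 * 1.4^2 * 1.3
= 9 * 1.96 * 1.3
= 22.932 N


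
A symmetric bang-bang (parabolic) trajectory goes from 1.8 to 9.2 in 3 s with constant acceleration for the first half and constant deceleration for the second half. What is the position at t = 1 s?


Symmetric rest-to-rest: each phase covers (pf-p0)/2 in time T/2. 0.5*a*(T/2)^2 = (pf-p0)/2 => a = 4*(pf-p0)/T^2
a = 4*(9.2-1.8)/3^2 = 3.2889
t = 1 is in the acceleration phase (t <= T/2).
p = p0 + 0.5*a*t^2 = 1.8 + 0.5*3.2889*1^2
= 3.4444


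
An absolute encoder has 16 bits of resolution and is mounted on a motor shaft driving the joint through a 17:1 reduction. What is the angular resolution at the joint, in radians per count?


counts = 2^16 = 65536
effective counts at joint = 65536 * 17 = 1114112
resolution = 2*pi / 1114112
= 5.6396e-06 rad/count


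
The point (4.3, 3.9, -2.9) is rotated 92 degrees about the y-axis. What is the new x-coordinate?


Rotation about y-axis: x' = x*cos(theta) + z*sin(theta)
= 4.3 * -0.0349 + -2.9 * 0.9994
= -3.0483


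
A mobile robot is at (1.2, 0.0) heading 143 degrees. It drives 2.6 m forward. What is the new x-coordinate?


x_new = x0 + d*cos(theta)
= 1.2 + 2.6*cos(143)
= 1.2 + -2.0765
= -0.8765


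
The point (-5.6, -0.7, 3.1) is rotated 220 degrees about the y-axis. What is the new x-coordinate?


Rotation about y-axis: x' = x*cos(theta) + z*sin(theta)
= -5.6 * -0.766 + 3.1 * -0.6428
= 2.2972


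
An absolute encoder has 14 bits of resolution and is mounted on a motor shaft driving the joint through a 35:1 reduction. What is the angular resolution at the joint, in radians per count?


counts = 2^14 = 16384
effective counts at joint = 16384 * 35 = 573440
resolution = 2*pi / 573440
= 1.0957e-05 rad/count


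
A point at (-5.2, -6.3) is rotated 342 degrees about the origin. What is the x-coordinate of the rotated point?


x' = x*cos(theta) - y*sin(theta)
cos(342 deg) = 0.9511, sin(342 deg) = -0.309
x' = -5.2 * 0.9511 - -6.3 * -0.309
= -4.9455 - 1.9468
= -6.8923


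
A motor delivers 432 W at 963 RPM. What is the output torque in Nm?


omega = 963 * 2*pi/60 = 100.8451 rad/s
tau = P / omega = 432 / 100.8451
= 4.2838 Nm


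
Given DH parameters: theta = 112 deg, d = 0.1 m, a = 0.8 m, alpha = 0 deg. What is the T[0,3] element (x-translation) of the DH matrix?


T[0,3] = a * cos(theta)
= 0.8 * cos(112 deg)
= 0.8 * -0.3746
= -0.2997


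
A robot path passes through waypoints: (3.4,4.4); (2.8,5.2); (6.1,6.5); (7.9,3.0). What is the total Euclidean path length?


Segment lengths:
  seg1 = sqrt((-0.6)^2 + (0.8)^2) = 1.0
  seg2 = sqrt((3.3)^2 + (1.3)^2) = 3.5468
  seg3 = sqrt((1.8)^2 + (-3.5)^2) = 3.9357
Total = 8.4826


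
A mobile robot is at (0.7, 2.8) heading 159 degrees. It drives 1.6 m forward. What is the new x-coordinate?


x_new = x0 + d*cos(theta)
= 0.7 + 1.6*cos(159)
= 0.7 + -1.4937
= -0.7937


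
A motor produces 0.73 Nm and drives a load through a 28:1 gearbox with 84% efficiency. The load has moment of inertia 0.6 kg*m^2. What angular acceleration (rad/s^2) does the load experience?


tau_out = tau_motor * N * eta
= 0.73 * 28 * 0.84 = 17.1696 Nm
alpha = tau_out / I = 17.1696 / 0.6
= 28.616 rad/s^2
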